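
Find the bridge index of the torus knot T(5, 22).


The bridge number of T(p,q) is min(p,q).
min(5, 22) = 5

5


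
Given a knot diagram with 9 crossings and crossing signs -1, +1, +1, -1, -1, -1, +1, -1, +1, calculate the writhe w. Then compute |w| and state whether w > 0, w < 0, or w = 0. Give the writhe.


Step 1: Count positive crossings (+1).
Positive crossings: 4
Step 2: Count negative crossings (-1).
Negative crossings: 5
Step 3: Writhe = (positive) - (negative)
w = 4 - 5 = -1
Step 4: |w| = 1, and w is negative

-1


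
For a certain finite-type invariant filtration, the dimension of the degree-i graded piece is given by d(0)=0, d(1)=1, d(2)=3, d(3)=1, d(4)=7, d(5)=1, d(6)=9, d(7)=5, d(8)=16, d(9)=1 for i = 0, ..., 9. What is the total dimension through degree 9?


Total dimension = d(0) + d(1) + ... + d(9)
= 0 + 1 + 3 + 1 + 7 + 1 + 9 + 5 + 16 + 1
= 44

44


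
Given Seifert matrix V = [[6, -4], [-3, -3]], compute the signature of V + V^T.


Step 1: V + V^T = [[12, -7], [-7, -6]]
Step 2: trace = 6, det = -121
Step 3: Discriminant = 6^2 - 4*(-121) = 520
Step 4: Eigenvalues: 14.4018, -8.40175
Step 5: Signature = (# positive eigenvalues) - (# negative eigenvalues) = 0

0


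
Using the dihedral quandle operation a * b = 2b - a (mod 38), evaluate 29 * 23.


29 * 23 = 2*23 - 29 mod 38
= 46 - 29 mod 38
= 17 mod 38 = 17

17


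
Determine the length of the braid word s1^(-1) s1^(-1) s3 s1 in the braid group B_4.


The word length counts the number of generators (including inverses).
Listing each generator: s1^(-1), s1^(-1), s3, s1
There are 4 generators in this braid word.

4


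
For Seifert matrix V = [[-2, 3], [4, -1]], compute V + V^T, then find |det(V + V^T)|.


Step 1: Form V + V^T where V = [[-2, 3], [4, -1]]
  V^T = [[-2, 4], [3, -1]]
  V + V^T = [[-4, 7], [7, -2]]
Step 2: det(V + V^T) = (-4)*(-2) - 7*7
  = 8 - 49 = -41
Step 3: Knot determinant = |det(V + V^T)| = |-41| = 41

41


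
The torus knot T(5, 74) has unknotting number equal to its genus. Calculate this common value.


For a torus knot T(p,q), both the unknotting number and genus equal (p-1)(q-1)/2.
= (5-1)(74-1)/2
= 4*73/2
= 292/2 = 146

146


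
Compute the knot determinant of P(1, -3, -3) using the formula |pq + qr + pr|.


Step 1: Compute pq + qr + pr.
pq = 1*(-3) = -3
qr = (-3)*(-3) = 9
pr = 1*(-3) = -3
pq + qr + pr = -3 + 9 + (-3) = 3
Step 2: Take absolute value.
det(P(1,-3,-3)) = |3| = 3

3


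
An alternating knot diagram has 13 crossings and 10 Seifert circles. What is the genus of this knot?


For alternating knots, g = (c - s + 1)/2.
= (13 - 10 + 1)/2
= 4/2 = 2

2


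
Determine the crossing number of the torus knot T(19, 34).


For a torus knot T(p, q) with gcd(p,q)=1,
the crossing number is min(p*(q-1), q*(p-1)).
p*(q-1) = 19*33 = 627
q*(p-1) = 34*18 = 612
min(627, 612) = 612

612


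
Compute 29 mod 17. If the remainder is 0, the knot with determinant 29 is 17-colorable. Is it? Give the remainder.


Step 1: A knot is p-colorable if and only if p divides its determinant.
Step 2: Compute 29 mod 17.
29 = 1 * 17 + 12
Step 3: 29 mod 17 = 12
Step 4: The knot is 17-colorable: no

12


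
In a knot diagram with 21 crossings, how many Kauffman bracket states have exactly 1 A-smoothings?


We choose which 1 of 21 crossings get A-smoothings.
C(21, 1) = 21! / (1! * 20!)
= 21

21


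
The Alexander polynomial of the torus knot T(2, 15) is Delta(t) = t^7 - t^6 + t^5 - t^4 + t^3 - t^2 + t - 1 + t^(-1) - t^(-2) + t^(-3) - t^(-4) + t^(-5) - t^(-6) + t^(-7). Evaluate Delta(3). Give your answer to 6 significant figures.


Substituting t = 3 into Delta(t) = t^7 - t^6 + t^5 - t^4 + t^3 - t^2 + t - 1 + t^(-1) - t^(-2) + t^(-3) - t^(-4) + t^(-5) - t^(-6) + t^(-7):
Term values: (2187) + (-729) + (243) + (-81) + (27) + (-9) + (3) + (-1) + (0.333333) + (-0.111111) + (0.037037) + (-0.0123457) + (0.00411523) + (-0.00137174) + (0.000457247)
Sum = 1640.250114
Rounded to 6 significant figures: 1640.25

1640.25


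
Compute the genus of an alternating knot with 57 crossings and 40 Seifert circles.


For alternating knots, g = (c - s + 1)/2.
= (57 - 40 + 1)/2
= 18/2 = 9

9


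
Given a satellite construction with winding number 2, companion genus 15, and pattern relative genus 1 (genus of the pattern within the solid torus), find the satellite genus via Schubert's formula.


Schubert: g(satellite) = g_rel(pattern) + |winding| * g(companion),
where g_rel(pattern) is the genus of the pattern relative to the solid torus.
= 1 + 2 * 15
= 1 + 30 = 31

31


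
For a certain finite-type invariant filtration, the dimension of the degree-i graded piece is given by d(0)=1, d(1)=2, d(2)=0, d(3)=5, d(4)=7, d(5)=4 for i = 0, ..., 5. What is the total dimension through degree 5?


Total dimension = d(0) + d(1) + ... + d(5)
= 1 + 2 + 0 + 5 + 7 + 4
= 19

19


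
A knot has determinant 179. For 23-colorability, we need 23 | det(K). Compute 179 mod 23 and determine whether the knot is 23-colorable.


Step 1: A knot is p-colorable if and only if p divides its determinant.
Step 2: Compute 179 mod 23.
179 = 7 * 23 + 18
Step 3: 179 mod 23 = 18
Step 4: The knot is 23-colorable: no

18


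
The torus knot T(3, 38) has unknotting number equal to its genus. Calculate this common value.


For a torus knot T(p,q), both the unknotting number and genus equal (p-1)(q-1)/2.
= (3-1)(38-1)/2
= 2*37/2
= 74/2 = 37

37


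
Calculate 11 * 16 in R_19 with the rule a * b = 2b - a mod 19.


11 * 16 = 2*16 - 11 mod 19
= 32 - 11 mod 19
= 21 mod 19 = 2

2


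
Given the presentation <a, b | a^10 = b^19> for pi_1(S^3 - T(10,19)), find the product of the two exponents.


The relation is a^10 = b^19.
Product of exponents = 10 * 19
= 190

190


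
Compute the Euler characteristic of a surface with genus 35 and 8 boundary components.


chi = 2 - 2g - b
= 2 - 2*35 - 8
= 2 - 70 - 8 = -76

-76


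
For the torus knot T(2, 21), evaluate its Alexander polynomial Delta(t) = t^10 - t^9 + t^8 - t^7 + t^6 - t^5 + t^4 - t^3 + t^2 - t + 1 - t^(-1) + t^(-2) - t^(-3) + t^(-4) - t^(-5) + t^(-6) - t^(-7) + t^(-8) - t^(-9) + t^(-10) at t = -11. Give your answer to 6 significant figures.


Substituting t = -11 into Delta(t) = t^10 - t^9 + t^8 - t^7 + t^6 - t^5 + t^4 - t^3 + t^2 - t + 1 - t^(-1) + t^(-2) - t^(-3) + t^(-4) - t^(-5) + t^(-6) - t^(-7) + t^(-8) - t^(-9) + t^(-10):
Term values: (25937424601) + (2357947691) + (214358881) + (19487171) + (1771561) + (161051) + (14641) + (1331) + (121) + (11) + (1) + (0.0909091) + (0.00826446) + (0.000751315) + (6.83013e-05) + (6.20921e-06) + (5.64474e-07) + (5.13158e-08) + (4.66507e-09) + (4.24098e-10) + (3.85543e-11)
Sum = 2.853116706e+10
Rounded to 6 significant figures: 2.85312e+10

2.85312e+10


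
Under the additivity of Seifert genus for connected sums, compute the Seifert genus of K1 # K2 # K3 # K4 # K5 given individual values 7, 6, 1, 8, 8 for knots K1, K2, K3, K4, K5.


The Seifert genus is additive under connected sum.
Seifert genus(K1 # K2 # K3 # K4 # K5) = (7) + (6) + (1) + (8) + (8)
= 30

30


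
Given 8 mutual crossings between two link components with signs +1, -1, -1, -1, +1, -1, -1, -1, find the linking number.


Step 1: Count positive crossings: 2
Step 2: Count negative crossings: 6
Step 3: Sum of signs = 2 - 6 = -4
Step 4: Linking number = sum/2 = -4/2 = -2

-2


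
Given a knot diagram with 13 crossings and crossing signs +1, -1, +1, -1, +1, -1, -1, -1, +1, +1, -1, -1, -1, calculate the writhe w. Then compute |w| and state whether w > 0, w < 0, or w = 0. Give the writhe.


Step 1: Count positive crossings (+1).
Positive crossings: 5
Step 2: Count negative crossings (-1).
Negative crossings: 8
Step 3: Writhe = (positive) - (negative)
w = 5 - 8 = -3
Step 4: |w| = 3, and w is negative

-3


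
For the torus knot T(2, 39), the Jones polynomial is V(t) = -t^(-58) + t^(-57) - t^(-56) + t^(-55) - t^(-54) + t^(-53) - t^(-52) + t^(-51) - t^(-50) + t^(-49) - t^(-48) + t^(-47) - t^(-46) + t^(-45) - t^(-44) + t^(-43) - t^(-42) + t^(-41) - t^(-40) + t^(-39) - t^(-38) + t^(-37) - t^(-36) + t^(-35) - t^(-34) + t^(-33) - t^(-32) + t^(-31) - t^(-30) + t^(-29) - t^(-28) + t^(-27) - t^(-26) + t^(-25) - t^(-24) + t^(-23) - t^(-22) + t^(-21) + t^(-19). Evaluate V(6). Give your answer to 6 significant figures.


Substituting t = 6 into V(t) = -t^(-58) + t^(-57) - t^(-56) + t^(-55) - t^(-54) + t^(-53) - t^(-52) + t^(-51) - t^(-50) + t^(-49) - t^(-48) + t^(-47) - t^(-46) + t^(-45) - t^(-44) + t^(-43) - t^(-42) + t^(-41) - t^(-40) + t^(-39) - t^(-38) + t^(-37) - t^(-36) + t^(-35) - t^(-34) + t^(-33) - t^(-32) + t^(-31) - t^(-30) + t^(-29) - t^(-28) + t^(-27) - t^(-26) + t^(-25) - t^(-24) + t^(-23) - t^(-22) + t^(-21) + t^(-19):
  (-)t^(-58) = -7.36593e-46
  (+)t^(-57) = 4.41956e-45
  (-)t^(-56) = -2.65173e-44
  (+)t^(-55) = 1.59104e-43
  (-)t^(-54) = -9.54624e-43
  (+)t^(-53) = 5.72775e-42
  (-)t^(-52) = -3.43665e-41
  (+)t^(-51) = 2.06199e-40
  (-)t^(-50) = -1.23719e-39
  (+)t^(-49) = 7.42316e-39
  (-)t^(-48) = -4.4539e-38
  (+)t^(-47) = 2.67234e-37
  (-)t^(-46) = -1.6034e-36
  (+)t^(-45) = 9.62041e-36
  (-)t^(-44) = -5.77225e-35
  (+)t^(-43) = 3.46335e-34
  (-)t^(-42) = -2.07801e-33
  (+)t^(-41) = 1.24681e-32
  (-)t^(-40) = -7.48083e-32
  (+)t^(-39) = 4.4885e-31
  (-)t^(-38) = -2.6931e-30
  (+)t^(-37) = 1.61586e-29
  (-)t^(-36) = -9.69516e-29
  (+)t^(-35) = 5.8171e-28
  (-)t^(-34) = -3.49026e-27
  (+)t^(-33) = 2.09415e-26
  (-)t^(-32) = -1.25649e-25
  (+)t^(-31) = 7.53896e-25
  (-)t^(-30) = -4.52337e-24
  (+)t^(-29) = 2.71402e-23
  (-)t^(-28) = -1.62841e-22
  (+)t^(-27) = 9.77049e-22
  (-)t^(-26) = -5.86229e-21
  (+)t^(-25) = 3.51738e-20
  (-)t^(-24) = -2.11043e-19
  (+)t^(-23) = 1.26626e-18
  (-)t^(-22) = -7.59753e-18
  (+)t^(-21) = 4.55852e-17
  (+)t^(-19) = 1.64107e-15
Sum = (-7.36593e-46) + (4.41956e-45) + (-2.65173e-44) + (1.59104e-43) + (-9.54624e-43) + (5.72775e-42) + (-3.43665e-41) + (2.06199e-40) + (-1.23719e-39) + (7.42316e-39) + (-4.4539e-38) + (2.67234e-37) + (-1.6034e-36) + (9.62041e-36) + (-5.77225e-35) + (3.46335e-34) + (-2.07801e-33) + (1.24681e-32) + (-7.48083e-32) + (4.4885e-31) + (-2.6931e-30) + (1.61586e-29) + (-9.69516e-29) + (5.8171e-28) + (-3.49026e-27) + (2.09415e-26) + (-1.25649e-25) + (7.53896e-25) + (-4.52337e-24) + (2.71402e-23) + (-1.62841e-22) + (9.77049e-22) + (-5.86229e-21) + (3.51738e-20) + (-2.11043e-19) + (1.26626e-18) + (-7.59753e-18) + (4.55852e-17) + (1.64107e-15)
= 1.680139754e-15
Rounded to 6 significant figures: 1.68014e-15

1.68014e-15


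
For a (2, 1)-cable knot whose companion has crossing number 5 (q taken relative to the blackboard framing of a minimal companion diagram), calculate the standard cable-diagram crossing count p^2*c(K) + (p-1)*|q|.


Step 1: Each of the c(K) crossings of the companion diagram becomes p*p = p^2 crossings among the p parallel strands, and each of the |q| twists s_1 s_2 ... s_(p-1) adds (p-1) crossings.
  Crossings = p^2 * c(K) + (p-1)*|q|
Step 2: = 2^2 * 5 + (2-1)*1
Step 3: = 4*5 + 1*1
Step 4: = 20 + 1 = 21

21


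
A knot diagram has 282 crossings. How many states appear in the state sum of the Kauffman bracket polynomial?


Each crossing contributes 2 choices (A-smoothing or B-smoothing).
Total states = 2^282 = 7770675568902916283677847627294075626569627356208558085007249638955617140820833992704

7770675568902916283677847627294075626569627356208558085007249638955617140820833992704


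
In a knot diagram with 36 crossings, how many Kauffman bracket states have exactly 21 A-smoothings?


We choose which 21 of 36 crossings get A-smoothings.
C(36, 21) = 36! / (21! * 15!)
= 5567902560

5567902560


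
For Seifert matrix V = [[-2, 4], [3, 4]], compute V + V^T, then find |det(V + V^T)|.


Step 1: Form V + V^T where V = [[-2, 4], [3, 4]]
  V^T = [[-2, 3], [4, 4]]
  V + V^T = [[-4, 7], [7, 8]]
Step 2: det(V + V^T) = (-4)*8 - 7*7
  = -32 - 49 = -81
Step 3: Knot determinant = |det(V + V^T)| = |-81| = 81

81


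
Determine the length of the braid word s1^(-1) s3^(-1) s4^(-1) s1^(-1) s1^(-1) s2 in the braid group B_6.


The word length counts the number of generators (including inverses).
Listing each generator: s1^(-1), s3^(-1), s4^(-1), s1^(-1), s1^(-1), s2
There are 6 generators in this braid word.

6


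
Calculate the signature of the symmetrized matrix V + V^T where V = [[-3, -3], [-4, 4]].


Step 1: V + V^T = [[-6, -7], [-7, 8]]
Step 2: trace = 2, det = -97
Step 3: Discriminant = 2^2 - 4*(-97) = 392
Step 4: Eigenvalues: 10.8995, -8.89949
Step 5: Signature = (# positive eigenvalues) - (# negative eigenvalues) = 0

0


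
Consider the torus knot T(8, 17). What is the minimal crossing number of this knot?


For a torus knot T(p, q) with gcd(p,q)=1,
the crossing number is min(p*(q-1), q*(p-1)).
p*(q-1) = 8*16 = 128
q*(p-1) = 17*7 = 119
min(128, 119) = 119

119


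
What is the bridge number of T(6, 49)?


The bridge number of T(p,q) is min(p,q).
min(6, 49) = 6

6


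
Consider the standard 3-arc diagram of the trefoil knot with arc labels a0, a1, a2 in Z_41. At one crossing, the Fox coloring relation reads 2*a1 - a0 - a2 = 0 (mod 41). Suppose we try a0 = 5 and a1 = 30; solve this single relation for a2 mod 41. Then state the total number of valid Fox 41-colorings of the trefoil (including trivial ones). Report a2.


Step 1: Apply the given crossing relation 2*a1 - a0 - a2 = 0 (mod 41).
  a2 = 2*a1 - a0 mod 41
  a2 = 2*30 - 5 mod 41
  a2 = 60 - 5 mod 41
  a2 = 55 mod 41 = 14
Step 2: The trefoil has determinant 3.
  Number of Fox p-colorings (p prime) is p^2 if p = 3, else p.
  Since 41 does not divide 3, only trivial (constant) colorings exist.
  (So the trial a0 = 5, a1 = 30 with a0 != a1 does NOT extend to a valid coloring of the whole trefoil: the other two crossing relations require 3*(a1 - a0) = 0 (mod 41), which fails.)
  Total colorings = 41
Step 3: a2 = 14, total Fox 41-colorings = 41

14


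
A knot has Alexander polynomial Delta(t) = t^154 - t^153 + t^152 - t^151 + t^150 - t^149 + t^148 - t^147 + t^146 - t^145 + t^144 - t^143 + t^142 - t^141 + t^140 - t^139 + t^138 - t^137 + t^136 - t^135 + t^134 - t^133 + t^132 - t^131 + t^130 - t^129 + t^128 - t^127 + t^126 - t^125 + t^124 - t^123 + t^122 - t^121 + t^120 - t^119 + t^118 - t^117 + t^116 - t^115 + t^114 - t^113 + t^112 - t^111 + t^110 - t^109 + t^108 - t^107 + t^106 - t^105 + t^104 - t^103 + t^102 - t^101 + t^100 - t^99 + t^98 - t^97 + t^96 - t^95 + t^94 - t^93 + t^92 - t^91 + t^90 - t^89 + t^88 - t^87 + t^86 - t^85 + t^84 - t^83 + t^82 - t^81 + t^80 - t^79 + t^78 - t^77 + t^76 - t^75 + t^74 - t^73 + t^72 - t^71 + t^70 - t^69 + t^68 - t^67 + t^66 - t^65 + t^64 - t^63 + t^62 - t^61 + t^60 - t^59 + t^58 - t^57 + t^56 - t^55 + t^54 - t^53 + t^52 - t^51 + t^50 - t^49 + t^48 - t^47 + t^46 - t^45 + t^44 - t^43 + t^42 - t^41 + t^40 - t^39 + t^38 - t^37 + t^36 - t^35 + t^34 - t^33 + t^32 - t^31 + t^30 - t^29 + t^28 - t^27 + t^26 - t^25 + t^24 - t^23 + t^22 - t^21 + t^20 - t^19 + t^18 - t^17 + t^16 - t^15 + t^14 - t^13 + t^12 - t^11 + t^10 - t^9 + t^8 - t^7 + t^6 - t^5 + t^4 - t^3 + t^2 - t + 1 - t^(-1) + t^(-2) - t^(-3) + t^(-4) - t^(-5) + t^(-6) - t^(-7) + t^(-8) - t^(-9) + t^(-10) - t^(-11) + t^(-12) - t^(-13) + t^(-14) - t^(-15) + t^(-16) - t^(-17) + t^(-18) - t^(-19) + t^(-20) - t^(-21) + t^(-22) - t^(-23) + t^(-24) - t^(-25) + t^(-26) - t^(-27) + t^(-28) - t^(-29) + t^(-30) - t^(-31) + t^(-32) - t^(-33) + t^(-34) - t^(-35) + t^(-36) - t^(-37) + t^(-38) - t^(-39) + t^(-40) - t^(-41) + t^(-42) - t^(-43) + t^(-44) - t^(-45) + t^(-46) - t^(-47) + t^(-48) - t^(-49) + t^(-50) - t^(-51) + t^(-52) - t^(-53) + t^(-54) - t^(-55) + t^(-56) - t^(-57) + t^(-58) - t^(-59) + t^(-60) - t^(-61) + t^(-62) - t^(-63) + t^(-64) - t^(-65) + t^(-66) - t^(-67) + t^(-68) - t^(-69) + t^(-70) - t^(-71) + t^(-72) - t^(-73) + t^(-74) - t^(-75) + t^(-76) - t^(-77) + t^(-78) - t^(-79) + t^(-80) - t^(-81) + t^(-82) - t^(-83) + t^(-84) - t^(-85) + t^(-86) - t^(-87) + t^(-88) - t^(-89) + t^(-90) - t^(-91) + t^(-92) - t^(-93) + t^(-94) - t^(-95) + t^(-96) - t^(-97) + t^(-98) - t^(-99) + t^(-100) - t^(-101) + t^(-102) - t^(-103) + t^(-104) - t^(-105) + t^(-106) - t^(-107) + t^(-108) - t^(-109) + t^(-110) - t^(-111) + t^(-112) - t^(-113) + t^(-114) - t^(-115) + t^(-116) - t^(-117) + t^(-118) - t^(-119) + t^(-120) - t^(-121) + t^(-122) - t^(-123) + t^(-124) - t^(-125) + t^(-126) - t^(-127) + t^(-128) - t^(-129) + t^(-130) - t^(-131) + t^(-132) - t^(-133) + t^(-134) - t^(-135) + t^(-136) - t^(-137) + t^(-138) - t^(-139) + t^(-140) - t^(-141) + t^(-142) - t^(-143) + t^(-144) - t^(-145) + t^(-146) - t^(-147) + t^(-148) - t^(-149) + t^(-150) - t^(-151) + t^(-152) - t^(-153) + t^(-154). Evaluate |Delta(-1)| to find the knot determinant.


Step 1: The polynomial has 309 terms with alternating signs, exponents from 154 down to -154.
Step 2: Substitute t = -1. The i-th term has coefficient (-1)^i and exponent (m-i),
  so its value is (-1)^i * (-1)^(m-i) = (-1)^m = 1 for every i.
Step 3: All 309 terms equal 1, so Delta(-1) = 309 * (1) = 309
Step 4: |Delta(-1)| = 309

309


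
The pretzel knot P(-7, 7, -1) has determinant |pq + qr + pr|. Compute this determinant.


Step 1: Compute pq + qr + pr.
pq = (-7)*7 = -49
qr = 7*(-1) = -7
pr = (-7)*(-1) = 7
pq + qr + pr = -49 + (-7) + 7 = -49
Step 2: Take absolute value.
det(P(-7,7,-1)) = |-49| = 49

49


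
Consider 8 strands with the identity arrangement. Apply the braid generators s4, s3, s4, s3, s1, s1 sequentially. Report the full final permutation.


Starting with identity [1, 2, 3, 4, 5, 6, 7, 8].
Apply generators in sequence:
  After s4: [1, 2, 3, 5, 4, 6, 7, 8]
  After s3: [1, 2, 5, 3, 4, 6, 7, 8]
  After s4: [1, 2, 5, 4, 3, 6, 7, 8]
  After s3: [1, 2, 4, 5, 3, 6, 7, 8]
  After s1: [2, 1, 4, 5, 3, 6, 7, 8]
  After s1: [1, 2, 4, 5, 3, 6, 7, 8]
Final permutation: [1, 2, 4, 5, 3, 6, 7, 8]

[1, 2, 4, 5, 3, 6, 7, 8]


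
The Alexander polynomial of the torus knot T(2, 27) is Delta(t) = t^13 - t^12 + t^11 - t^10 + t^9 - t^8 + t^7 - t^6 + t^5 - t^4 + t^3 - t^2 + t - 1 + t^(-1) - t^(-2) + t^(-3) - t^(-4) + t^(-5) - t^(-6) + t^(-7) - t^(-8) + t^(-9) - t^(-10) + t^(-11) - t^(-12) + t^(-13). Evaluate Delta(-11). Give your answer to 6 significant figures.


Substituting t = -11 into Delta(t) = t^13 - t^12 + t^11 - t^10 + t^9 - t^8 + t^7 - t^6 + t^5 - t^4 + t^3 - t^2 + t - 1 + t^(-1) - t^(-2) + t^(-3) - t^(-4) + t^(-5) - t^(-6) + t^(-7) - t^(-8) + t^(-9) - t^(-10) + t^(-11) - t^(-12) + t^(-13):
Term values: (-34522712143931) + (-3138428376721) + (-285311670611) + (-25937424601) + (-2357947691) + (-214358881) + (-19487171) + (-1771561) + (-161051) + (-14641) + (-1331) + (-121) + (-11) + (-1) + (-0.0909091) + (-0.00826446) + (-0.000751315) + (-6.83013e-05) + (-6.20921e-06) + (-5.64474e-07) + (-5.13158e-08) + (-4.66507e-09) + (-4.24098e-10) + (-3.85543e-11) + (-3.50494e-12) + (-3.18631e-13) + (-2.89664e-14)
Sum = -3.797498336e+13
Rounded to 6 significant figures: -3.7975e+13

-3.7975e+13


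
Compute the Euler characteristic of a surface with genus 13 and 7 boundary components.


chi = 2 - 2g - b
= 2 - 2*13 - 7
= 2 - 26 - 7 = -31

-31


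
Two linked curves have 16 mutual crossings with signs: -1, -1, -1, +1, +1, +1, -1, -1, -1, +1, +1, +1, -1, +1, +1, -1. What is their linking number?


Step 1: Count positive crossings: 8
Step 2: Count negative crossings: 8
Step 3: Sum of signs = 8 - 8 = 0
Step 4: Linking number = sum/2 = 0/2 = 0

0


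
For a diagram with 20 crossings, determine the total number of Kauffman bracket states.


Each crossing contributes 2 choices (A-smoothing or B-smoothing).
Total states = 2^20 = 1048576

1048576


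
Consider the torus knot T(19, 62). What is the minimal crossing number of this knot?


For a torus knot T(p, q) with gcd(p,q)=1,
the crossing number is min(p*(q-1), q*(p-1)).
p*(q-1) = 19*61 = 1159
q*(p-1) = 62*18 = 1116
min(1159, 1116) = 1116

1116


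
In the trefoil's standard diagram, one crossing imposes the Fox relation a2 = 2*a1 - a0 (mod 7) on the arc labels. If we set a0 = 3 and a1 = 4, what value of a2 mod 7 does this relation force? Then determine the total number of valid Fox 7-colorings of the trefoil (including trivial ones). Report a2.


Step 1: Apply the given crossing relation 2*a1 - a0 - a2 = 0 (mod 7).
  a2 = 2*a1 - a0 mod 7
  a2 = 2*4 - 3 mod 7
  a2 = 8 - 3 mod 7
  a2 = 5 mod 7 = 5
Step 2: The trefoil has determinant 3.
  Number of Fox p-colorings (p prime) is p^2 if p = 3, else p.
  Since 7 does not divide 3, only trivial (constant) colorings exist.
  (So the trial a0 = 3, a1 = 4 with a0 != a1 does NOT extend to a valid coloring of the whole trefoil: the other two crossing relations require 3*(a1 - a0) = 0 (mod 7), which fails.)
  Total colorings = 7
Step 3: a2 = 5, total Fox 7-colorings = 7

5


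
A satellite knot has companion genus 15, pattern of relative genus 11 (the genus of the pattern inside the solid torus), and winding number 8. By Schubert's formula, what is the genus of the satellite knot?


Schubert: g(satellite) = g_rel(pattern) + |winding| * g(companion),
where g_rel(pattern) is the genus of the pattern relative to the solid torus.
= 11 + 8 * 15
= 11 + 120 = 131

131


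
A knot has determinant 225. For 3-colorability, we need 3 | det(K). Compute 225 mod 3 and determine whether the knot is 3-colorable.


Step 1: A knot is p-colorable if and only if p divides its determinant.
Step 2: Compute 225 mod 3.
225 = 75 * 3 + 0
Step 3: 225 mod 3 = 0
Step 4: The knot is 3-colorable: yes

0


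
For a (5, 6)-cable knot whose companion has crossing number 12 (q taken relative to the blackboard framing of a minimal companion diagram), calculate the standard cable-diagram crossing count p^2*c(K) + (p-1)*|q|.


Step 1: Each of the c(K) crossings of the companion diagram becomes p*p = p^2 crossings among the p parallel strands, and each of the |q| twists s_1 s_2 ... s_(p-1) adds (p-1) crossings.
  Crossings = p^2 * c(K) + (p-1)*|q|
Step 2: = 5^2 * 12 + (5-1)*6
Step 3: = 25*12 + 4*6
Step 4: = 300 + 24 = 324

324


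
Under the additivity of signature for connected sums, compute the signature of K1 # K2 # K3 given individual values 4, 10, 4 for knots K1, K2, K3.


The signature is additive under connected sum.
signature(K1 # K2 # K3) = (4) + (10) + (4)
= 18

18


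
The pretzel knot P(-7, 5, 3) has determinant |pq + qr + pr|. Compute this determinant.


Step 1: Compute pq + qr + pr.
pq = (-7)*5 = -35
qr = 5*3 = 15
pr = (-7)*3 = -21
pq + qr + pr = -35 + 15 + (-21) = -41
Step 2: Take absolute value.
det(P(-7,5,3)) = |-41| = 41

41


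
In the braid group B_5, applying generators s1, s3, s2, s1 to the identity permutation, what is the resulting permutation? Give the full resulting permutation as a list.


Starting with identity [1, 2, 3, 4, 5].
Apply generators in sequence:
  After s1: [2, 1, 3, 4, 5]
  After s3: [2, 1, 4, 3, 5]
  After s2: [2, 4, 1, 3, 5]
  After s1: [4, 2, 1, 3, 5]
Final permutation: [4, 2, 1, 3, 5]

[4, 2, 1, 3, 5]


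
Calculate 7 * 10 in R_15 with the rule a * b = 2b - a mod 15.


7 * 10 = 2*10 - 7 mod 15
= 20 - 7 mod 15
= 13 mod 15 = 13

13


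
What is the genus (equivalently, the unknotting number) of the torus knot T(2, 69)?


For a torus knot T(p,q), both the unknotting number and genus equal (p-1)(q-1)/2.
= (2-1)(69-1)/2
= 1*68/2
= 68/2 = 34

34


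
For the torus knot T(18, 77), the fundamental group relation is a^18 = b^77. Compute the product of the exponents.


The relation is a^18 = b^77.
Product of exponents = 18 * 77
= 1386

1386


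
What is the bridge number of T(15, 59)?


The bridge number of T(p,q) is min(p,q).
min(15, 59) = 15

15


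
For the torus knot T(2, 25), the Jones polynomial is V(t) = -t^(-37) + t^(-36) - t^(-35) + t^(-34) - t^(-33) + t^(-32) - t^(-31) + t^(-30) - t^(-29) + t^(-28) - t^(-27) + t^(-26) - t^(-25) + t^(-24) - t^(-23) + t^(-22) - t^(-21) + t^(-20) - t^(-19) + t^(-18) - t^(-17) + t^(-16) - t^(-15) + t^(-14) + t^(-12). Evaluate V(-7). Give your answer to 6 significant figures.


Substituting t = -7 into V(t) = -t^(-37) + t^(-36) - t^(-35) + t^(-34) - t^(-33) + t^(-32) - t^(-31) + t^(-30) - t^(-29) + t^(-28) - t^(-27) + t^(-26) - t^(-25) + t^(-24) - t^(-23) + t^(-22) - t^(-21) + t^(-20) - t^(-19) + t^(-18) - t^(-17) + t^(-16) - t^(-15) + t^(-14) + t^(-12):
  (-)t^(-37) = 5.38732e-32
  (+)t^(-36) = 3.77112e-31
  (-)t^(-35) = 2.63979e-30
  (+)t^(-34) = 1.84785e-29
  (-)t^(-33) = 1.29349e-28
  (+)t^(-32) = 9.05446e-28
  (-)t^(-31) = 6.33812e-27
  (+)t^(-30) = 4.43669e-26
  (-)t^(-29) = 3.10568e-25
  (+)t^(-28) = 2.17398e-24
  (-)t^(-27) = 1.52178e-23
  (+)t^(-26) = 1.06525e-22
  (-)t^(-25) = 7.45674e-22
  (+)t^(-24) = 5.21972e-21
  (-)t^(-23) = 3.6538e-20
  (+)t^(-22) = 2.55766e-19
  (-)t^(-21) = 1.79036e-18
  (+)t^(-20) = 1.25325e-17
  (-)t^(-19) = 8.77278e-17
  (+)t^(-18) = 6.14095e-16
  (-)t^(-17) = 4.29866e-15
  (+)t^(-16) = 3.00906e-14
  (-)t^(-15) = 2.10634e-13
  (+)t^(-14) = 1.47444e-12
  (+)t^(-12) = 7.22476e-11
Sum = (5.38732e-32) + (3.77112e-31) + (2.63979e-30) + (1.84785e-29) + (1.29349e-28) + (9.05446e-28) + (6.33812e-27) + (4.43669e-26) + (3.10568e-25) + (2.17398e-24) + (1.52178e-23) + (1.06525e-22) + (7.45674e-22) + (5.21972e-21) + (3.6538e-20) + (2.55766e-19) + (1.79036e-18) + (1.25325e-17) + (8.77278e-17) + (6.14095e-16) + (4.29866e-15) + (3.00906e-14) + (2.10634e-13) + (1.47444e-12) + (7.22476e-11)
= 7.396779714e-11
Rounded to 6 significant figures: 7.39678e-11

7.39678e-11


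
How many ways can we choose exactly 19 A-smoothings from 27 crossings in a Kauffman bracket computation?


We choose which 19 of 27 crossings get A-smoothings.
C(27, 19) = 27! / (19! * 8!)
= 2220075

2220075


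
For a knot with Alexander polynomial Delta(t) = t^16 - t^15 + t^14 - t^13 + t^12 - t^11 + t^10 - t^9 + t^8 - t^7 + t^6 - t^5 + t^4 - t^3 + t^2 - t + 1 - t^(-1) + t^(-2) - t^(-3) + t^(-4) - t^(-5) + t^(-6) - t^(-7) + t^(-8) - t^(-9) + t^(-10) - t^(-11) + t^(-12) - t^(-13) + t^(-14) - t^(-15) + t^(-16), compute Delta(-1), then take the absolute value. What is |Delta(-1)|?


Step 1: The polynomial has 33 terms with alternating signs, exponents from 16 down to -16.
Step 2: Substitute t = -1. The i-th term has coefficient (-1)^i and exponent (m-i),
  so its value is (-1)^i * (-1)^(m-i) = (-1)^m = 1 for every i.
Step 3: All 33 terms equal 1, so Delta(-1) = 33 * (1) = 33
Step 4: |Delta(-1)| = 33

33


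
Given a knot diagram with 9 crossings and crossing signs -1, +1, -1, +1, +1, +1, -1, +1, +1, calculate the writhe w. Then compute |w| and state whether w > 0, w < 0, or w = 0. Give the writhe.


Step 1: Count positive crossings (+1).
Positive crossings: 6
Step 2: Count negative crossings (-1).
Negative crossings: 3
Step 3: Writhe = (positive) - (negative)
w = 6 - 3 = 3
Step 4: |w| = 3, and w is positive

3


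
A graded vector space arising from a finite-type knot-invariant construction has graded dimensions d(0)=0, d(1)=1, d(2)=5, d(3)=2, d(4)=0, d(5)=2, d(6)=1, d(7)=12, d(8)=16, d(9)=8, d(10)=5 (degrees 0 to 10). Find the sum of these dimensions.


Total dimension = d(0) + d(1) + ... + d(10)
= 0 + 1 + 5 + 2 + 0 + 2 + 1 + 12 + 16 + 8 + 5
= 52

52


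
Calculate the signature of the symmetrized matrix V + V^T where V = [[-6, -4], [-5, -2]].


Step 1: V + V^T = [[-12, -9], [-9, -4]]
Step 2: trace = -16, det = -33
Step 3: Discriminant = (-16)^2 - 4*(-33) = 388
Step 4: Eigenvalues: 1.84886, -17.8489
Step 5: Signature = (# positive eigenvalues) - (# negative eigenvalues) = 0

0


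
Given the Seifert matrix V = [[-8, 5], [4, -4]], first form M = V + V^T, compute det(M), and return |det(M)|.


Step 1: Form V + V^T where V = [[-8, 5], [4, -4]]
  V^T = [[-8, 4], [5, -4]]
  V + V^T = [[-16, 9], [9, -8]]
Step 2: det(V + V^T) = (-16)*(-8) - 9*9
  = 128 - 81 = 47
Step 3: Knot determinant = |det(V + V^T)| = |47| = 47

47


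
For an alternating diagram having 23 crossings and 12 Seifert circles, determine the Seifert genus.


For alternating knots, g = (c - s + 1)/2.
= (23 - 12 + 1)/2
= 12/2 = 6

6


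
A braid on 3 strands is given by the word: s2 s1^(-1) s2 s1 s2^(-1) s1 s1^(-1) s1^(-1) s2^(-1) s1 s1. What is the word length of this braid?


The word length counts the number of generators (including inverses).
Listing each generator: s2, s1^(-1), s2, s1, s2^(-1), s1, s1^(-1), s1^(-1), s2^(-1), s1, s1
There are 11 generators in this braid word.

11


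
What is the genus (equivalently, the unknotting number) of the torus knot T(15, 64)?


For a torus knot T(p,q), both the unknotting number and genus equal (p-1)(q-1)/2.
= (15-1)(64-1)/2
= 14*63/2
= 882/2 = 441

441


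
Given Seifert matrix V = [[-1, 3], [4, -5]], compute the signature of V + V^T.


Step 1: V + V^T = [[-2, 7], [7, -10]]
Step 2: trace = -12, det = -29
Step 3: Discriminant = (-12)^2 - 4*(-29) = 260
Step 4: Eigenvalues: 2.06226, -14.0623
Step 5: Signature = (# positive eigenvalues) - (# negative eigenvalues) = 0

0


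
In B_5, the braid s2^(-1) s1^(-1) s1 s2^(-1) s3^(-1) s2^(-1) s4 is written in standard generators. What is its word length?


The word length counts the number of generators (including inverses).
Listing each generator: s2^(-1), s1^(-1), s1, s2^(-1), s3^(-1), s2^(-1), s4
There are 7 generators in this braid word.

7


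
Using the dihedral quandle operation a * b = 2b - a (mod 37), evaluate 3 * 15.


3 * 15 = 2*15 - 3 mod 37
= 30 - 3 mod 37
= 27 mod 37 = 27

27


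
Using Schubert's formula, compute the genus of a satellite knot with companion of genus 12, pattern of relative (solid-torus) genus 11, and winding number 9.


Schubert: g(satellite) = g_rel(pattern) + |winding| * g(companion),
where g_rel(pattern) is the genus of the pattern relative to the solid torus.
= 11 + 9 * 12
= 11 + 108 = 119

119


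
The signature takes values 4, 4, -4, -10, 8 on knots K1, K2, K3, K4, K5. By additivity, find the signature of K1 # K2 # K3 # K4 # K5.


The signature is additive under connected sum.
signature(K1 # K2 # K3 # K4 # K5) = (4) + (4) + (-4) + (-10) + (8)
= 2

2


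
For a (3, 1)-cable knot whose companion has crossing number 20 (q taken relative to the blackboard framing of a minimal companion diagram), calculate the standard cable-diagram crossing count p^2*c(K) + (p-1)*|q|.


Step 1: Each of the c(K) crossings of the companion diagram becomes p*p = p^2 crossings among the p parallel strands, and each of the |q| twists s_1 s_2 ... s_(p-1) adds (p-1) crossings.
  Crossings = p^2 * c(K) + (p-1)*|q|
Step 2: = 3^2 * 20 + (3-1)*1
Step 3: = 9*20 + 2*1
Step 4: = 180 + 2 = 182

182


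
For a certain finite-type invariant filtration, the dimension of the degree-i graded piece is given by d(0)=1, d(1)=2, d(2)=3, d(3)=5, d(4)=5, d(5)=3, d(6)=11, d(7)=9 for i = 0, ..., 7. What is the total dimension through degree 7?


Total dimension = d(0) + d(1) + ... + d(7)
= 1 + 2 + 3 + 5 + 5 + 3 + 11 + 9
= 39

39


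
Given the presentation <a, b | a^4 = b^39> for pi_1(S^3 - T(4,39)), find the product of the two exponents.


The relation is a^4 = b^39.
Product of exponents = 4 * 39
= 156

156


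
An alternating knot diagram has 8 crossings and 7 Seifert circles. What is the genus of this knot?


For alternating knots, g = (c - s + 1)/2.
= (8 - 7 + 1)/2
= 2/2 = 1

1


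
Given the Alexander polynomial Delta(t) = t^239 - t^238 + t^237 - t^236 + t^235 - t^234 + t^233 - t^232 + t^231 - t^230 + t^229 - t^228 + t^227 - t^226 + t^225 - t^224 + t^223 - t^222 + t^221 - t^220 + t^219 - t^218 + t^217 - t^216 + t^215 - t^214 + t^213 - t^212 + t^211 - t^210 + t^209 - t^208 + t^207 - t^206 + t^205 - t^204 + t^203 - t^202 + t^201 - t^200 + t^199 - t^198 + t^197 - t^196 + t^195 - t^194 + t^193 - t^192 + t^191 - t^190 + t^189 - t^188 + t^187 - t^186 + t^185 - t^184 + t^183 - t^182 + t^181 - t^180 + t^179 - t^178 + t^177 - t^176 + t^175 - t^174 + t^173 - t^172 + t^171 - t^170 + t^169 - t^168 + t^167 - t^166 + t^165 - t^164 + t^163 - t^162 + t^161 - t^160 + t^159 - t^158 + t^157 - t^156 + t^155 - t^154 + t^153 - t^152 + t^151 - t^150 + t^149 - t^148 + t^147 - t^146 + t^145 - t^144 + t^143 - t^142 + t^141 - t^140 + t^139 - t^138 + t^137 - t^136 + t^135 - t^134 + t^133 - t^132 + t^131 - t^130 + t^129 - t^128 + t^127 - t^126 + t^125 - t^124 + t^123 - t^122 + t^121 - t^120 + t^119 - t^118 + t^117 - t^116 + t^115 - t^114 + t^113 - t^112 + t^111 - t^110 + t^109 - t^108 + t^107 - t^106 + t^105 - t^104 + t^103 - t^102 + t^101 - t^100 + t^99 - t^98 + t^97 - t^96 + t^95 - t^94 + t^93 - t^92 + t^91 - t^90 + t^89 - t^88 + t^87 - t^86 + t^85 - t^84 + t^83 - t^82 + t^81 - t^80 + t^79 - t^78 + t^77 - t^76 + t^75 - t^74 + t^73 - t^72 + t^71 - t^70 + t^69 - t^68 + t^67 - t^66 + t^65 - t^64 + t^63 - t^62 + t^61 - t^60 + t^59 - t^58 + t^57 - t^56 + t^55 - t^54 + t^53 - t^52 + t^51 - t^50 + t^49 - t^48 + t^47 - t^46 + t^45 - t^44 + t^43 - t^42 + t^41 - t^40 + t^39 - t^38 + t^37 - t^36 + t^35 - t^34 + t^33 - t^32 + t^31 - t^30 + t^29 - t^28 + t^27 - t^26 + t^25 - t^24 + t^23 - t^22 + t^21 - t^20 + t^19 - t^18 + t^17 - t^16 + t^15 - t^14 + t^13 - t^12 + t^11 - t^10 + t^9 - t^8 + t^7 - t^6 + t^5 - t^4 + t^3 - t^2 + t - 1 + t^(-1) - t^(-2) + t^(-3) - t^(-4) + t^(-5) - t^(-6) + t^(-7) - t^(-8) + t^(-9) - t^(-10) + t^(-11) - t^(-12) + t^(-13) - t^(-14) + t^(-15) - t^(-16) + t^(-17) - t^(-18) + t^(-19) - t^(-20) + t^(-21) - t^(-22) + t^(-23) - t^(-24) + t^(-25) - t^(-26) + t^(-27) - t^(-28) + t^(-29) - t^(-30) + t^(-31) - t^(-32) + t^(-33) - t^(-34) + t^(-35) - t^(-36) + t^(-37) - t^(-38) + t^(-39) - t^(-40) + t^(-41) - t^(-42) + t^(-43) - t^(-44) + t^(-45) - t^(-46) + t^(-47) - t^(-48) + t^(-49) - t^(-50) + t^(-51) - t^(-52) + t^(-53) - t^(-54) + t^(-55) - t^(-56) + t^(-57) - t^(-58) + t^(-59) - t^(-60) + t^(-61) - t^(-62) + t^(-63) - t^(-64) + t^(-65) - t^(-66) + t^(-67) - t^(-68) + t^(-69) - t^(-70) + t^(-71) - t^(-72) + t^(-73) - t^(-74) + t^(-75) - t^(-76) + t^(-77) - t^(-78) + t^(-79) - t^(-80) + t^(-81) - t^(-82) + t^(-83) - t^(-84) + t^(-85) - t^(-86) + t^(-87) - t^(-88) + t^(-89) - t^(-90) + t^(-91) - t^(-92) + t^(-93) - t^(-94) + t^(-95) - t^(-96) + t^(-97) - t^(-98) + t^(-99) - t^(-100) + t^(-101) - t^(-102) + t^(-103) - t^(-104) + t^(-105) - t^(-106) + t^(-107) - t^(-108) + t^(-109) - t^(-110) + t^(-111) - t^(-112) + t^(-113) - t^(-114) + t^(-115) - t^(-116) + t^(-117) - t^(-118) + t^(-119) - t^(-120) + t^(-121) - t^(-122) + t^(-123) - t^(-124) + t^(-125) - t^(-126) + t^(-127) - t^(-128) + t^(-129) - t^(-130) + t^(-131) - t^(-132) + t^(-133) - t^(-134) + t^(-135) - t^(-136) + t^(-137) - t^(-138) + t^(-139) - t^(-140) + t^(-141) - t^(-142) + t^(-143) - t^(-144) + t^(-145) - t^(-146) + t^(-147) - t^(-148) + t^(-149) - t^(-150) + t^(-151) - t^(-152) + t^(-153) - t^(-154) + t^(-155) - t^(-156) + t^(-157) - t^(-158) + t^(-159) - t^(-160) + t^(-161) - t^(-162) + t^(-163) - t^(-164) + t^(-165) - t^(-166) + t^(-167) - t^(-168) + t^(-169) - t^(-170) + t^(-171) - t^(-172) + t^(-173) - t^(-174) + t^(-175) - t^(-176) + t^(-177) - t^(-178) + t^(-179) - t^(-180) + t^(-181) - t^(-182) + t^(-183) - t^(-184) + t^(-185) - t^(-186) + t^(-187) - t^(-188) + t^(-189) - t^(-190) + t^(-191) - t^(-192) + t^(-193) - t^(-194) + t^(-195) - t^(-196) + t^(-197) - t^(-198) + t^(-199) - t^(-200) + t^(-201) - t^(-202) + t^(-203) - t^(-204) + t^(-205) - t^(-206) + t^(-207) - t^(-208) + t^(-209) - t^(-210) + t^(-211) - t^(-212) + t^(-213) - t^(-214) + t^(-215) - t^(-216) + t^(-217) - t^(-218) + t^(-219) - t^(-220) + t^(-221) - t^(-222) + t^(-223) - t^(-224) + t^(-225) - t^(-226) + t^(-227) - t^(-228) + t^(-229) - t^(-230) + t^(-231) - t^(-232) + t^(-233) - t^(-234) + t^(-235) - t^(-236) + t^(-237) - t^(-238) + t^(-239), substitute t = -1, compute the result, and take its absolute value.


Step 1: The polynomial has 479 terms with alternating signs, exponents from 239 down to -239.
Step 2: Substitute t = -1. The i-th term has coefficient (-1)^i and exponent (m-i),
  so its value is (-1)^i * (-1)^(m-i) = (-1)^m = -1 for every i.
Step 3: All 479 terms equal -1, so Delta(-1) = 479 * (-1) = -479
Step 4: |Delta(-1)| = 479

479


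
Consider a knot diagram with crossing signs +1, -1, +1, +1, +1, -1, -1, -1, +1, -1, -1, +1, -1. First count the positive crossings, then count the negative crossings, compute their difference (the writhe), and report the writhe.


Step 1: Count positive crossings (+1).
Positive crossings: 6
Step 2: Count negative crossings (-1).
Negative crossings: 7
Step 3: Writhe = (positive) - (negative)
w = 6 - 7 = -1
Step 4: |w| = 1, and w is negative

-1


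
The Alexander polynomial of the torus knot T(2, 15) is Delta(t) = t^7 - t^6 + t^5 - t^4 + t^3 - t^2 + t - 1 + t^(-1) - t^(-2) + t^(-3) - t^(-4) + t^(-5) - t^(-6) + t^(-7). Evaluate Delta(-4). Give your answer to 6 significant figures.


Substituting t = -4 into Delta(t) = t^7 - t^6 + t^5 - t^4 + t^3 - t^2 + t - 1 + t^(-1) - t^(-2) + t^(-3) - t^(-4) + t^(-5) - t^(-6) + t^(-7):
Term values: (-16384) + (-4096) + (-1024) + (-256) + (-64) + (-16) + (-4) + (-1) + (-0.25) + (-0.0625) + (-0.015625) + (-0.00390625) + (-0.000976562) + (-0.000244141) + (-6.10352e-05)
Sum = -21845.33331
Rounded to 6 significant figures: -21845.3

-21845.3


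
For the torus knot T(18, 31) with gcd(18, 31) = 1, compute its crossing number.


For a torus knot T(p, q) with gcd(p,q)=1,
the crossing number is min(p*(q-1), q*(p-1)).
p*(q-1) = 18*30 = 540
q*(p-1) = 31*17 = 527
min(540, 527) = 527

527


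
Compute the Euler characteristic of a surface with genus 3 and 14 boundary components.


chi = 2 - 2g - b
= 2 - 2*3 - 14
= 2 - 6 - 14 = -18

-18


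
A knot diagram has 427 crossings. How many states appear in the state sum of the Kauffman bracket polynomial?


Each crossing contributes 2 choices (A-smoothing or B-smoothing).
Total states = 2^427 = 346583711765101857447301773017885462929554634421977071896309947576827663475703202879996800763017447262173901370175446478621769728

346583711765101857447301773017885462929554634421977071896309947576827663475703202879996800763017447262173901370175446478621769728


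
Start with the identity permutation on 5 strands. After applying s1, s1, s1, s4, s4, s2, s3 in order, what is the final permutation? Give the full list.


Starting with identity [1, 2, 3, 4, 5].
Apply generators in sequence:
  After s1: [2, 1, 3, 4, 5]
  After s1: [1, 2, 3, 4, 5]
  After s1: [2, 1, 3, 4, 5]
  After s4: [2, 1, 3, 5, 4]
  After s4: [2, 1, 3, 4, 5]
  After s2: [2, 3, 1, 4, 5]
  After s3: [2, 3, 4, 1, 5]
Final permutation: [2, 3, 4, 1, 5]

[2, 3, 4, 1, 5]


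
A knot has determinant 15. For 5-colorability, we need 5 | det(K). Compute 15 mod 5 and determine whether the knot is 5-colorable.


Step 1: A knot is p-colorable if and only if p divides its determinant.
Step 2: Compute 15 mod 5.
15 = 3 * 5 + 0
Step 3: 15 mod 5 = 0
Step 4: The knot is 5-colorable: yes

0


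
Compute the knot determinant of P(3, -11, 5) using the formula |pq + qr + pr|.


Step 1: Compute pq + qr + pr.
pq = 3*(-11) = -33
qr = (-11)*5 = -55
pr = 3*5 = 15
pq + qr + pr = -33 + (-55) + 15 = -73
Step 2: Take absolute value.
det(P(3,-11,5)) = |-73| = 73

73


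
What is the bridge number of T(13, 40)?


The bridge number of T(p,q) is min(p,q).
min(13, 40) = 13

13


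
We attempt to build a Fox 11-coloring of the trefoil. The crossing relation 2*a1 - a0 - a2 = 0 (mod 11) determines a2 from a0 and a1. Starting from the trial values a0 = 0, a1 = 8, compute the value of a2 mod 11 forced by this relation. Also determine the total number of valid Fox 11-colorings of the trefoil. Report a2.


Step 1: Apply the given crossing relation 2*a1 - a0 - a2 = 0 (mod 11).
  a2 = 2*a1 - a0 mod 11
  a2 = 2*8 - 0 mod 11
  a2 = 16 - 0 mod 11
  a2 = 16 mod 11 = 5
Step 2: The trefoil has determinant 3.
  Number of Fox p-colorings (p prime) is p^2 if p = 3, else p.
  Since 11 does not divide 3, only trivial (constant) colorings exist.
  (So the trial a0 = 0, a1 = 8 with a0 != a1 does NOT extend to a valid coloring of the whole trefoil: the other two crossing relations require 3*(a1 - a0) = 0 (mod 11), which fails.)
  Total colorings = 11
Step 3: a2 = 5, total Fox 11-colorings = 11

5


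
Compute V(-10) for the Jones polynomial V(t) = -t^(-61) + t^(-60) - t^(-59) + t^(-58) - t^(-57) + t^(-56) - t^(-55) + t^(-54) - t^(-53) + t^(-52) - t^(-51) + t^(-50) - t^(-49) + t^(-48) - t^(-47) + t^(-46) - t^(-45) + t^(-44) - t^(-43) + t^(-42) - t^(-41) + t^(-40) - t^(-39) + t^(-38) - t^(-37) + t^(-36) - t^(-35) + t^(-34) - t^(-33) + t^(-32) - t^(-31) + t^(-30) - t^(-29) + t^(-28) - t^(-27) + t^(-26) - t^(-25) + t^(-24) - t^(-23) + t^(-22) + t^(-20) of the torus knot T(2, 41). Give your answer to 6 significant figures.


Substituting t = -10 into V(t) = -t^(-61) + t^(-60) - t^(-59) + t^(-58) - t^(-57) + t^(-56) - t^(-55) + t^(-54) - t^(-53) + t^(-52) - t^(-51) + t^(-50) - t^(-49) + t^(-48) - t^(-47) + t^(-46) - t^(-45) + t^(-44) - t^(-43) + t^(-42) - t^(-41) + t^(-40) - t^(-39) + t^(-38) - t^(-37) + t^(-36) - t^(-35) + t^(-34) - t^(-33) + t^(-32) - t^(-31) + t^(-30) - t^(-29) + t^(-28) - t^(-27) + t^(-26) - t^(-25) + t^(-24) - t^(-23) + t^(-22) + t^(-20):
  (-)t^(-61) = 1e-61
  (+)t^(-60) = 1e-60
  (-)t^(-59) = 1e-59
  (+)t^(-58) = 1e-58
  (-)t^(-57) = 1e-57
  (+)t^(-56) = 1e-56
  (-)t^(-55) = 1e-55
  (+)t^(-54) = 1e-54
  (-)t^(-53) = 1e-53
  (+)t^(-52) = 1e-52
  (-)t^(-51) = 1e-51
  (+)t^(-50) = 1e-50
  (-)t^(-49) = 1e-49
  (+)t^(-48) = 1e-48
  (-)t^(-47) = 1e-47
  (+)t^(-46) = 1e-46
  (-)t^(-45) = 1e-45
  (+)t^(-44) = 1e-44
  (-)t^(-43) = 1e-43
  (+)t^(-42) = 1e-42
  (-)t^(-41) = 1e-41
  (+)t^(-40) = 1e-40
  (-)t^(-39) = 1e-39
  (+)t^(-38) = 1e-38
  (-)t^(-37) = 1e-37
  (+)t^(-36) = 1e-36
  (-)t^(-35) = 1e-35
  (+)t^(-34) = 1e-34
  (-)t^(-33) = 1e-33
  (+)t^(-32) = 1e-32
  (-)t^(-31) = 1e-31
  (+)t^(-30) = 1e-30
  (-)t^(-29) = 1e-29
  (+)t^(-28) = 1e-28
  (-)t^(-27) = 1e-27
  (+)t^(-26) = 1e-26
  (-)t^(-25) = 1e-25
  (+)t^(-24) = 1e-24
  (-)t^(-23) = 1e-23
  (+)t^(-22) = 1e-22
  (+)t^(-20) = 1e-20
Sum = (1e-61) + (1e-60) + (1e-59) + (1e-58) + (1e-57) + (1e-56) + (1e-55) + (1e-54) + (1e-53) + (1e-52) + (1e-51) + (1e-50) + (1e-49) + (1e-48) + (1e-47) + (1e-46) + (1e-45) + (1e-44) + (1e-43) + (1e-42) + (1e-41) + (1e-40) + (1e-39) + (1e-38) + (1e-37) + (1e-36) + (1e-35) + (1e-34) + (1e-33) + (1e-32) + (1e-31) + (1e-30) + (1e-29) + (1e-28) + (1e-27) + (1e-26) + (1e-25) + (1e-24) + (1e-23) + (1e-22) + (1e-20)
= 1.011111111e-20
Rounded to 6 significant figures: 1.01111e-20

1.01111e-20
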